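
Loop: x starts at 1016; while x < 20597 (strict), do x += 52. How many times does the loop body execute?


Step 1: x goes from 1016 toward 20597 by 52; the body runs while x<20597, so iterations = ceil((bound-start)/step)
Step 2: Distance=19581
Step 3: ceil(19581/52)=377

377


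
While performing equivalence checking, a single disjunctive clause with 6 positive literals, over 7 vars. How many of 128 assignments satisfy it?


Step 1: Total=2^7=128
Step 2: Unsat when all 6 false: 2^1=2
Step 3: Sat=128-2=126

126


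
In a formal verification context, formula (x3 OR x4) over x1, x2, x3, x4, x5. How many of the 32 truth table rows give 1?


Formula: (x3 OR x4) over 5 vars (32 rows)
Evaluate each row (x1, x2, x3, x4, x5 as bits, MSB first):
  row 0 [00000]: (0 OR 0) -> 0
  row 1 [00001]: (0 OR 0) -> 0
  row 2 [00010]: (0 OR 1) -> 1
  row 3 [00011]: (0 OR 1) -> 1
  row 4 [00100]: (1 OR 0) -> 1
  row 5 [00101]: (1 OR 0) -> 1
  row 6 [00110]: (1 OR 1) -> 1
  row 7 [00111]: (1 OR 1) -> 1
  row 8 [01000]: (0 OR 0) -> 0
  row 9 [01001]: (0 OR 0) -> 0
  row 10 [01010]: (0 OR 1) -> 1
  row 11 [01011]: (0 OR 1) -> 1
  row 12 [01100]: (1 OR 0) -> 1
  row 13 [01101]: (1 OR 0) -> 1
  row 14 [01110]: (1 OR 1) -> 1
  row 15 [01111]: (1 OR 1) -> 1
  row 16 [10000]: (0 OR 0) -> 0
  row 17 [10001]: (0 OR 0) -> 0
  row 18 [10010]: (0 OR 1) -> 1
  row 19 [10011]: (0 OR 1) -> 1
  row 20 [10100]: (1 OR 0) -> 1
  row 21 [10101]: (1 OR 0) -> 1
  row 22 [10110]: (1 OR 1) -> 1
  row 23 [10111]: (1 OR 1) -> 1
  row 24 [11000]: (0 OR 0) -> 0
  row 25 [11001]: (0 OR 0) -> 0
  row 26 [11010]: (0 OR 1) -> 1
  row 27 [11011]: (0 OR 1) -> 1
  row 28 [11100]: (1 OR 0) -> 1
  row 29 [11101]: (1 OR 0) -> 1
  row 30 [11110]: (1 OR 1) -> 1
  row 31 [11111]: (1 OR 1) -> 1
Full result column, 8 rows per line (x1,x2 fixed per line; x3,x4,x5 runs 000..111 left to right):
  rows 0-7 [x1,x2=00]: 00111111  (ones: 6)
  rows 8-15 [x1,x2=01]: 00111111  (ones: 6)
  rows 16-23 [x1,x2=10]: 00111111  (ones: 6)
  rows 24-31 [x1,x2=11]: 00111111  (ones: 6)
Count of 1-rows = 6+6+6+6 = 24

24


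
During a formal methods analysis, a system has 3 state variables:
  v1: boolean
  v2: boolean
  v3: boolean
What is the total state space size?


State space = product of domain sizes of all variables.
Domain sizes:
  v1 (boolean): 2
  v2 (boolean): 2
  v3 (boolean): 2
Product = 2 * 2 * 2 = 8

8


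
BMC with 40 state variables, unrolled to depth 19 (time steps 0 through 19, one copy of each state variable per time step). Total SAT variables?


BMC unrolls to depth k, creating one copy of each state var for steps 0..k.
Step count = 19 + 1 = 20 (steps 0 through 19)
Vars per step = 40
Total = 40 * 20 = 800

800


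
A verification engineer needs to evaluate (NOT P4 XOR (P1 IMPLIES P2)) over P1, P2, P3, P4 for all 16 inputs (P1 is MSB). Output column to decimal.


Formula: (NOT P4 XOR (P1 IMPLIES P2)) over P1, P2, P3, P4 (16 rows)
Evaluate each row (bits = P1,P2,P3,P4, MSB first):
  row 0 [0000]: (NOT 0 XOR (0 IMPLIES 0)) -> 0
  row 1 [0001]: (NOT 1 XOR (0 IMPLIES 0)) -> 1
  row 2 [0010]: (NOT 0 XOR (0 IMPLIES 0)) -> 0
  row 3 [0011]: (NOT 1 XOR (0 IMPLIES 0)) -> 1
  row 4 [0100]: (NOT 0 XOR (0 IMPLIES 1)) -> 0
  row 5 [0101]: (NOT 1 XOR (0 IMPLIES 1)) -> 1
  row 6 [0110]: (NOT 0 XOR (0 IMPLIES 1)) -> 0
  row 7 [0111]: (NOT 1 XOR (0 IMPLIES 1)) -> 1
  row 8 [1000]: (NOT 0 XOR (1 IMPLIES 0)) -> 1
  row 9 [1001]: (NOT 1 XOR (1 IMPLIES 0)) -> 0
  row 10 [1010]: (NOT 0 XOR (1 IMPLIES 0)) -> 1
  row 11 [1011]: (NOT 1 XOR (1 IMPLIES 0)) -> 0
  row 12 [1100]: (NOT 0 XOR (1 IMPLIES 1)) -> 0
  row 13 [1101]: (NOT 1 XOR (1 IMPLIES 1)) -> 1
  row 14 [1110]: (NOT 0 XOR (1 IMPLIES 1)) -> 0
  row 15 [1111]: (NOT 1 XOR (1 IMPLIES 1)) -> 1
Full result column, 4 rows per line (P1,P2 fixed per line; P3,P4 runs 00..11 left to right):
  rows 0-3 [P1,P2=00]: 0101  = hex 5
  rows 4-7 [P1,P2=01]: 0101  = hex 5
  rows 8-11 [P1,P2=10]: 1010  = hex A
  rows 12-15 [P1,P2=11]: 0101  = hex 5
Output column (row 0 .. row 15) = 0101010110100101
Output column grouped in 4s = 0101 0101 1010 0101 = 0x55A5
Convert to decimal digit by digit (value = value*16 + digit):
  5 -> 5
  5*16 + 5 = 85
  85*16 + 10 (A) = 1370
  1370*16 + 5 = 21925
Decimal = 21925

21925


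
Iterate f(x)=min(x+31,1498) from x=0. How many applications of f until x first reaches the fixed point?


Step 1: x=0, cap=1498, increment=31
Step 2: x grows by 31 each step until capped at 1498; fixed point is x=1498
Step 3: iterations = ceil(1498/31) = 49

49


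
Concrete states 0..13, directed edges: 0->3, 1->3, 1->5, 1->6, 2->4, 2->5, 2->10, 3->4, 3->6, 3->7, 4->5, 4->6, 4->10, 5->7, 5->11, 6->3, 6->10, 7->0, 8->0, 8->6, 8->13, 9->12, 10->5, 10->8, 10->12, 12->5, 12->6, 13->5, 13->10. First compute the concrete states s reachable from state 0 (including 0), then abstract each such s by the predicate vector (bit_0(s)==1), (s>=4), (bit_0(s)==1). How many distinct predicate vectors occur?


BFS from 0:
Concrete reachable: {0, 3, 4, 5, 6, 7, 8, 10, 11, 12, 13}
Abstract via predicates (bit_0(s)==1), (s>=4), (bit_0(s)==1):
  (0,0,0) <- {0}
  (0,1,0) <- {4, 6, 8, 10, 12}
  (1,0,1) <- {3}
  (1,1,1) <- {5, 7, 11, 13}
Distinct abstract states = 4

4


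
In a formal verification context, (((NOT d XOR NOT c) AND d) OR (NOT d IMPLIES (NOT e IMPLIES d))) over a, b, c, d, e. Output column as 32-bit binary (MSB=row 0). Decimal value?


Formula: (((NOT d XOR NOT c) AND d) OR (NOT d IMPLIES (NOT e IMPLIES d))) over a, b, c, d, e (32 rows)
Evaluate each row (bits = a,b,c,d,e, MSB first):
  row 0 [00000]: (((NOT 0 XOR NOT 0) AND 0) OR (NOT 0 IMPLIES (NOT 0 IMPLIES 0))) -> 0
  row 1 [00001]: (((NOT 0 XOR NOT 0) AND 0) OR (NOT 0 IMPLIES (NOT 1 IMPLIES 0))) -> 1
  row 2 [00010]: (((NOT 1 XOR NOT 0) AND 1) OR (NOT 1 IMPLIES (NOT 0 IMPLIES 1))) -> 1
  row 3 [00011]: (((NOT 1 XOR NOT 0) AND 1) OR (NOT 1 IMPLIES (NOT 1 IMPLIES 1))) -> 1
  row 4 [00100]: (((NOT 0 XOR NOT 1) AND 0) OR (NOT 0 IMPLIES (NOT 0 IMPLIES 0))) -> 0
  row 5 [00101]: (((NOT 0 XOR NOT 1) AND 0) OR (NOT 0 IMPLIES (NOT 1 IMPLIES 0))) -> 1
  row 6 [00110]: (((NOT 1 XOR NOT 1) AND 1) OR (NOT 1 IMPLIES (NOT 0 IMPLIES 1))) -> 1
  row 7 [00111]: (((NOT 1 XOR NOT 1) AND 1) OR (NOT 1 IMPLIES (NOT 1 IMPLIES 1))) -> 1
  row 8 [01000]: (((NOT 0 XOR NOT 0) AND 0) OR (NOT 0 IMPLIES (NOT 0 IMPLIES 0))) -> 0
  row 9 [01001]: (((NOT 0 XOR NOT 0) AND 0) OR (NOT 0 IMPLIES (NOT 1 IMPLIES 0))) -> 1
  row 10 [01010]: (((NOT 1 XOR NOT 0) AND 1) OR (NOT 1 IMPLIES (NOT 0 IMPLIES 1))) -> 1
  row 11 [01011]: (((NOT 1 XOR NOT 0) AND 1) OR (NOT 1 IMPLIES (NOT 1 IMPLIES 1))) -> 1
  row 12 [01100]: (((NOT 0 XOR NOT 1) AND 0) OR (NOT 0 IMPLIES (NOT 0 IMPLIES 0))) -> 0
  row 13 [01101]: (((NOT 0 XOR NOT 1) AND 0) OR (NOT 0 IMPLIES (NOT 1 IMPLIES 0))) -> 1
  row 14 [01110]: (((NOT 1 XOR NOT 1) AND 1) OR (NOT 1 IMPLIES (NOT 0 IMPLIES 1))) -> 1
  row 15 [01111]: (((NOT 1 XOR NOT 1) AND 1) OR (NOT 1 IMPLIES (NOT 1 IMPLIES 1))) -> 1
  row 16 [10000]: (((NOT 0 XOR NOT 0) AND 0) OR (NOT 0 IMPLIES (NOT 0 IMPLIES 0))) -> 0
  row 17 [10001]: (((NOT 0 XOR NOT 0) AND 0) OR (NOT 0 IMPLIES (NOT 1 IMPLIES 0))) -> 1
  row 18 [10010]: (((NOT 1 XOR NOT 0) AND 1) OR (NOT 1 IMPLIES (NOT 0 IMPLIES 1))) -> 1
  row 19 [10011]: (((NOT 1 XOR NOT 0) AND 1) OR (NOT 1 IMPLIES (NOT 1 IMPLIES 1))) -> 1
  row 20 [10100]: (((NOT 0 XOR NOT 1) AND 0) OR (NOT 0 IMPLIES (NOT 0 IMPLIES 0))) -> 0
  row 21 [10101]: (((NOT 0 XOR NOT 1) AND 0) OR (NOT 0 IMPLIES (NOT 1 IMPLIES 0))) -> 1
  row 22 [10110]: (((NOT 1 XOR NOT 1) AND 1) OR (NOT 1 IMPLIES (NOT 0 IMPLIES 1))) -> 1
  row 23 [10111]: (((NOT 1 XOR NOT 1) AND 1) OR (NOT 1 IMPLIES (NOT 1 IMPLIES 1))) -> 1
  row 24 [11000]: (((NOT 0 XOR NOT 0) AND 0) OR (NOT 0 IMPLIES (NOT 0 IMPLIES 0))) -> 0
  row 25 [11001]: (((NOT 0 XOR NOT 0) AND 0) OR (NOT 0 IMPLIES (NOT 1 IMPLIES 0))) -> 1
  row 26 [11010]: (((NOT 1 XOR NOT 0) AND 1) OR (NOT 1 IMPLIES (NOT 0 IMPLIES 1))) -> 1
  row 27 [11011]: (((NOT 1 XOR NOT 0) AND 1) OR (NOT 1 IMPLIES (NOT 1 IMPLIES 1))) -> 1
  row 28 [11100]: (((NOT 0 XOR NOT 1) AND 0) OR (NOT 0 IMPLIES (NOT 0 IMPLIES 0))) -> 0
  row 29 [11101]: (((NOT 0 XOR NOT 1) AND 0) OR (NOT 0 IMPLIES (NOT 1 IMPLIES 0))) -> 1
  row 30 [11110]: (((NOT 1 XOR NOT 1) AND 1) OR (NOT 1 IMPLIES (NOT 0 IMPLIES 1))) -> 1
  row 31 [11111]: (((NOT 1 XOR NOT 1) AND 1) OR (NOT 1 IMPLIES (NOT 1 IMPLIES 1))) -> 1
Full result column, 4 rows per line (a,b,c fixed per line; d,e runs 00..11 left to right):
  rows 0-3 [a,b,c=000]: 0111  = hex 7
  rows 4-7 [a,b,c=001]: 0111  = hex 7
  rows 8-11 [a,b,c=010]: 0111  = hex 7
  rows 12-15 [a,b,c=011]: 0111  = hex 7
  rows 16-19 [a,b,c=100]: 0111  = hex 7
  rows 20-23 [a,b,c=101]: 0111  = hex 7
  rows 24-27 [a,b,c=110]: 0111  = hex 7
  rows 28-31 [a,b,c=111]: 0111  = hex 7
Output column (row 0 .. row 31) = 01110111011101110111011101110111
Output column grouped in 4s = 0111 0111 0111 0111 0111 0111 0111 0111 = 0x77777777
Convert to decimal digit by digit (value = value*16 + digit):
  7 -> 7
  7*16 + 7 = 119
  119*16 + 7 = 1911
  1911*16 + 7 = 30583
  30583*16 + 7 = 489335
  489335*16 + 7 = 7829367
  7829367*16 + 7 = 125269879
  125269879*16 + 7 = 2004318071
Decimal = 2004318071

2004318071


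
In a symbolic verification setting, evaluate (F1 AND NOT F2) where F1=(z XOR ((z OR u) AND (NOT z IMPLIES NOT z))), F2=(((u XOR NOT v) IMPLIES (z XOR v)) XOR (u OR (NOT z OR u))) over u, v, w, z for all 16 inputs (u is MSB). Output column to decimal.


F1 = (z XOR ((z OR u) AND (NOT z IMPLIES NOT z)))
F2 = (((u XOR NOT v) IMPLIES (z XOR v)) XOR (u OR (NOT z OR u)))
Counterexample to F1=>F2 is where F1=1 and F2=0.
Evaluate each row (bits = u,v,w,z, MSB first):
  row 0 [0000]: F1=0 F2=1 -> F1&~F2 -> 0
  row 1 [0001]: F1=0 F2=1 -> F1&~F2 -> 0
  row 2 [0010]: F1=0 F2=1 -> F1&~F2 -> 0
  row 3 [0011]: F1=0 F2=1 -> F1&~F2 -> 0
  row 4 [0100]: F1=0 F2=0 -> F1&~F2 -> 0
  row 5 [0101]: F1=0 F2=1 -> F1&~F2 -> 0
  row 6 [0110]: F1=0 F2=0 -> F1&~F2 -> 0
  row 7 [0111]: F1=0 F2=1 -> F1&~F2 -> 0
  row 8 [1000]: F1=1 F2=0 -> F1&~F2 -> 1
  row 9 [1001]: F1=0 F2=0 -> F1&~F2 -> 0
  row 10 [1010]: F1=1 F2=0 -> F1&~F2 -> 1
  row 11 [1011]: F1=0 F2=0 -> F1&~F2 -> 0
  row 12 [1100]: F1=1 F2=0 -> F1&~F2 -> 1
  row 13 [1101]: F1=0 F2=1 -> F1&~F2 -> 0
  row 14 [1110]: F1=1 F2=0 -> F1&~F2 -> 1
  row 15 [1111]: F1=0 F2=1 -> F1&~F2 -> 0
Full result column, 4 rows per line (u,v fixed per line; w,z runs 00..11 left to right):
  rows 0-3 [u,v=00]: 0000  = hex 0
  rows 4-7 [u,v=01]: 0000  = hex 0
  rows 8-11 [u,v=10]: 1010  = hex A
  rows 12-15 [u,v=11]: 1010  = hex A
Counterexample vector (row 0 .. row 15) = 0000000010101010
Output column grouped in 4s = 0000 0000 1010 1010 = 0x00AA
Convert to decimal digit by digit (value = value*16 + digit):
  0 -> 0
  0*16 + 0 = 0
  0*16 + 10 (A) = 10
  10*16 + 10 (A) = 170
Decimal = 170

170


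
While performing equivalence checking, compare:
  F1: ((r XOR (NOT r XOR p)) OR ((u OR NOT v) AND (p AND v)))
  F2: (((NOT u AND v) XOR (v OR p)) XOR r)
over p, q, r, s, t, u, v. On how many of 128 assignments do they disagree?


F1 = ((r XOR (NOT r XOR p)) OR ((u OR NOT v) AND (p AND v)))
F2 = (((NOT u AND v) XOR (v OR p)) XOR r)
Evaluate both on each of 128 rows (bits = p,q,r,s,t,u,v):
  row 0 [0000000]: F1=1 F2=0 (differ) -> 1
  row 1 [0000001]: F1=1 F2=0 (differ) -> 1
  row 2 [0000010]: F1=1 F2=0 (differ) -> 1
  row 3 [0000011]: F1=1 F2=1 -> 0
  row 4 [0000100]: F1=1 F2=0 (differ) -> 1
  (every remaining row is evaluated the same way; all 128 results are listed next)
Full result column, 8 rows per line (p,q,r,s fixed per line; t,u,v runs 000..111 left to right):
  rows 0-7 [p,q,r,s=0000]: 11101110  (ones: 6)
  rows 8-15 [p,q,r,s=0001]: 11101110  (ones: 6)
  rows 16-23 [p,q,r,s=0010]: 00010001  (ones: 2)
  rows 24-31 [p,q,r,s=0011]: 00010001  (ones: 2)
  rows 32-39 [p,q,r,s=0100]: 11101110  (ones: 6)
  rows 40-47 [p,q,r,s=0101]: 11101110  (ones: 6)
  rows 48-55 [p,q,r,s=0110]: 00010001  (ones: 2)
  rows 56-63 [p,q,r,s=0111]: 00010001  (ones: 2)
  rows 64-71 [p,q,r,s=1000]: 10101010  (ones: 4)
  rows 72-79 [p,q,r,s=1001]: 10101010  (ones: 4)
  rows 80-87 [p,q,r,s=1010]: 01010101  (ones: 4)
  rows 88-95 [p,q,r,s=1011]: 01010101  (ones: 4)
  rows 96-103 [p,q,r,s=1100]: 10101010  (ones: 4)
  rows 104-111 [p,q,r,s=1101]: 10101010  (ones: 4)
  rows 112-119 [p,q,r,s=1110]: 01010101  (ones: 4)
  rows 120-127 [p,q,r,s=1111]: 01010101  (ones: 4)
Disagreements = 6+6+2+2+6+6+2+2+4+4+4+4+4+4+4+4 = 64

64


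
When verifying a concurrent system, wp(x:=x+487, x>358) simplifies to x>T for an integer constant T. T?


Formula: wp(x:=E, P) = P[E/x] (substitute E for x in postcondition)
Step 1: Postcondition: x>358
Step 2: Substitute x+487 for x: x+487>358
Step 3: Solve for x: x > 358-487 = -129

-129


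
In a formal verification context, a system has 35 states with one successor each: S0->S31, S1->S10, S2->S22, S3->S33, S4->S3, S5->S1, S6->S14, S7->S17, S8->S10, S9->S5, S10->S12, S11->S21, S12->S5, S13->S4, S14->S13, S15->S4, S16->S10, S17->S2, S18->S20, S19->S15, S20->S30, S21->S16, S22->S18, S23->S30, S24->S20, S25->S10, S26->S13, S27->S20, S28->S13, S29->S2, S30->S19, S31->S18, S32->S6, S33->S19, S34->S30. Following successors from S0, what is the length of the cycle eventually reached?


Trace from S0 until a state repeats:
  S0 -> S31 -> S18 -> S20 -> S30 -> S19 -> S15 -> S4 -> S3 -> S33 -> S19
S19 first seen at step 5, revisited at step 10.
Cycle length = 10 - 5 = 5

5


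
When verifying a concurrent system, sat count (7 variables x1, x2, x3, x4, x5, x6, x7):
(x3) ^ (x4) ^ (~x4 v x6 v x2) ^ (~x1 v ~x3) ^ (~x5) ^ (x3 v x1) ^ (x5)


CNF with 7 clauses over 7 vars (128 assignments).
An assignment satisfies CNF iff every clause has >=1 true literal.
Check each row (bits = x1,x2,x3,x4,x5,x6,x7; clause T/F shown):
  row 0 [0000000]: clauses=FFTTTFF -> 0
  row 1 [0000001]: clauses=FFTTTFF -> 0
  row 2 [0000010]: clauses=FFTTTFF -> 0
  row 3 [0000011]: clauses=FFTTTFF -> 0
  row 4 [0000100]: clauses=FFTTFFT -> 0
  (every remaining row is evaluated the same way; all 128 results are listed next)
Full result column, 8 rows per line (x1,x2,x3,x4 fixed per line; x5,x6,x7 runs 000..111 left to right):
  rows 0-7 [x1,x2,x3,x4=0000]: 00000000  (ones: 0)
  rows 8-15 [x1,x2,x3,x4=0001]: 00000000  (ones: 0)
  rows 16-23 [x1,x2,x3,x4=0010]: 00000000  (ones: 0)
  rows 24-31 [x1,x2,x3,x4=0011]: 00000000  (ones: 0)
  rows 32-39 [x1,x2,x3,x4=0100]: 00000000  (ones: 0)
  rows 40-47 [x1,x2,x3,x4=0101]: 00000000  (ones: 0)
  rows 48-55 [x1,x2,x3,x4=0110]: 00000000  (ones: 0)
  rows 56-63 [x1,x2,x3,x4=0111]: 00000000  (ones: 0)
  rows 64-71 [x1,x2,x3,x4=1000]: 00000000  (ones: 0)
  rows 72-79 [x1,x2,x3,x4=1001]: 00000000  (ones: 0)
  rows 80-87 [x1,x2,x3,x4=1010]: 00000000  (ones: 0)
  rows 88-95 [x1,x2,x3,x4=1011]: 00000000  (ones: 0)
  rows 96-103 [x1,x2,x3,x4=1100]: 00000000  (ones: 0)
  rows 104-111 [x1,x2,x3,x4=1101]: 00000000  (ones: 0)
  rows 112-119 [x1,x2,x3,x4=1110]: 00000000  (ones: 0)
  rows 120-127 [x1,x2,x3,x4=1111]: 00000000  (ones: 0)
Satisfying assignments = 0+0+0+0+0+0+0+0+0+0+0+0+0+0+0+0 = 0

0


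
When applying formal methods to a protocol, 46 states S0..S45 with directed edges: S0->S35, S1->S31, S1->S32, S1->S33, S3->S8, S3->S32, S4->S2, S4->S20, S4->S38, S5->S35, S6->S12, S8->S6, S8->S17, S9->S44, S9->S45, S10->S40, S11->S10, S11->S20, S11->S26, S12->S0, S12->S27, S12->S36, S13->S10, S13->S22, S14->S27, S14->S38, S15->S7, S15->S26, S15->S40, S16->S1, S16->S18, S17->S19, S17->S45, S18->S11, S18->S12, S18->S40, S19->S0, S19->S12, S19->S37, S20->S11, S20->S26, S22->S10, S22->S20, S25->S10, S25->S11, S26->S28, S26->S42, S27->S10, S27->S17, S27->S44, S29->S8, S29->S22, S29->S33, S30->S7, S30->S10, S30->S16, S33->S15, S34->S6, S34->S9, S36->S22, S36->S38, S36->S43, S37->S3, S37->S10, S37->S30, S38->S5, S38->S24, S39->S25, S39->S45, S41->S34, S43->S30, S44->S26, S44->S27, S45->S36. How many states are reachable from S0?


BFS from S0:
  layer 0: {S0}
  layer 1: {S35}
Reachable set: {S0, S35}
Count = 2

2


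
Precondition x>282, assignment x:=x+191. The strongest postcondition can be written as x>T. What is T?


Formula: sp(P, x:=E) = exists old_x. (x = E[old_x/x]) AND P[old_x/x] (old_x is the value of x before the assignment; eliminate old_x by solving x = E[old_x/x] for old_x)
Step 1: Precondition P: x>282, i.e. old_x > 282
Step 2: Assignment gives x = old_x + 191, so old_x = x - 191
Step 3: Substitute into P: x - 191 > 282
Step 4: Simplify: x > 282+191 = 473

473


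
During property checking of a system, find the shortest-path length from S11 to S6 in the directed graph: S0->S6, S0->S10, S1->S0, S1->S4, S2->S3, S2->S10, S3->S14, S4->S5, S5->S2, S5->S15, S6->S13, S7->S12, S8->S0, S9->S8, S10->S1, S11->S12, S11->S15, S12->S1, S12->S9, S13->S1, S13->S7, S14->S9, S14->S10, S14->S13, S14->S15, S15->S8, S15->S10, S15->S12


BFS layer-by-layer from S11:
  dist 0: {S11}
  dist 1: {S12, S15}
  dist 2: {S1, S8, S9, S10}
  dist 3: {S0, S4}
  dist 4: {S5, S6}
  -> S6 reached at distance 4
Shortest path length = 4

4


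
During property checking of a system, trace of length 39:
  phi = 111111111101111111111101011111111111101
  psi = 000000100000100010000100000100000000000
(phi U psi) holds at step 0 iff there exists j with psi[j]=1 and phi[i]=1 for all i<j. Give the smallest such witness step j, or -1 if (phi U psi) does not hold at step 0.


(phi U psi) at 0: need smallest j with psi[j]=1 and phi[i]=1 for all i in [0,j).
Scan from step 0:
  step 0: phi=1, psi=0 -> continue
  step 1: phi=1, psi=0 -> continue
  step 2: phi=1, psi=0 -> continue
  step 3: phi=1, psi=0 -> continue
  step 6: psi=1 and phi held for [0,6) -> witness found
Witness step = 6

6


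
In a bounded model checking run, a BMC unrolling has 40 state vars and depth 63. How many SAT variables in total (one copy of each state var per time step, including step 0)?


BMC unrolls to depth k, creating one copy of each state var for steps 0..k.
Step count = 63 + 1 = 64 (steps 0 through 63)
Vars per step = 40
Total = 40 * 64 = 2560

2560


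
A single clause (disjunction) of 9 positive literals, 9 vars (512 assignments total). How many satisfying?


Step 1: Total=2^9=512
Step 2: Unsat when all 9 false: 2^0=1
Step 3: Sat=512-1=511

511


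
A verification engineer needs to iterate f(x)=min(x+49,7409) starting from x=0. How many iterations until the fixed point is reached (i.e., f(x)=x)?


Step 1: x=0, cap=7409, increment=49
Step 2: x grows by 49 each step until capped at 7409; fixed point is x=7409
Step 3: iterations = ceil(7409/49) = 152

152


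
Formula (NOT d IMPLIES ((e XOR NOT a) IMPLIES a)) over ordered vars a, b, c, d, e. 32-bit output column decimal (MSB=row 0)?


Formula: (NOT d IMPLIES ((e XOR NOT a) IMPLIES a)) over a, b, c, d, e (32 rows)
Evaluate each row (bits = a,b,c,d,e, MSB first):
  row 0 [00000]: (NOT 0 IMPLIES ((0 XOR NOT 0) IMPLIES 0)) -> 0
  row 1 [00001]: (NOT 0 IMPLIES ((1 XOR NOT 0) IMPLIES 0)) -> 1
  row 2 [00010]: (NOT 1 IMPLIES ((0 XOR NOT 0) IMPLIES 0)) -> 1
  row 3 [00011]: (NOT 1 IMPLIES ((1 XOR NOT 0) IMPLIES 0)) -> 1
  row 4 [00100]: (NOT 0 IMPLIES ((0 XOR NOT 0) IMPLIES 0)) -> 0
  row 5 [00101]: (NOT 0 IMPLIES ((1 XOR NOT 0) IMPLIES 0)) -> 1
  row 6 [00110]: (NOT 1 IMPLIES ((0 XOR NOT 0) IMPLIES 0)) -> 1
  row 7 [00111]: (NOT 1 IMPLIES ((1 XOR NOT 0) IMPLIES 0)) -> 1
  row 8 [01000]: (NOT 0 IMPLIES ((0 XOR NOT 0) IMPLIES 0)) -> 0
  row 9 [01001]: (NOT 0 IMPLIES ((1 XOR NOT 0) IMPLIES 0)) -> 1
  row 10 [01010]: (NOT 1 IMPLIES ((0 XOR NOT 0) IMPLIES 0)) -> 1
  row 11 [01011]: (NOT 1 IMPLIES ((1 XOR NOT 0) IMPLIES 0)) -> 1
  row 12 [01100]: (NOT 0 IMPLIES ((0 XOR NOT 0) IMPLIES 0)) -> 0
  row 13 [01101]: (NOT 0 IMPLIES ((1 XOR NOT 0) IMPLIES 0)) -> 1
  row 14 [01110]: (NOT 1 IMPLIES ((0 XOR NOT 0) IMPLIES 0)) -> 1
  row 15 [01111]: (NOT 1 IMPLIES ((1 XOR NOT 0) IMPLIES 0)) -> 1
  row 16 [10000]: (NOT 0 IMPLIES ((0 XOR NOT 1) IMPLIES 1)) -> 1
  row 17 [10001]: (NOT 0 IMPLIES ((1 XOR NOT 1) IMPLIES 1)) -> 1
  row 18 [10010]: (NOT 1 IMPLIES ((0 XOR NOT 1) IMPLIES 1)) -> 1
  row 19 [10011]: (NOT 1 IMPLIES ((1 XOR NOT 1) IMPLIES 1)) -> 1
  row 20 [10100]: (NOT 0 IMPLIES ((0 XOR NOT 1) IMPLIES 1)) -> 1
  row 21 [10101]: (NOT 0 IMPLIES ((1 XOR NOT 1) IMPLIES 1)) -> 1
  row 22 [10110]: (NOT 1 IMPLIES ((0 XOR NOT 1) IMPLIES 1)) -> 1
  row 23 [10111]: (NOT 1 IMPLIES ((1 XOR NOT 1) IMPLIES 1)) -> 1
  row 24 [11000]: (NOT 0 IMPLIES ((0 XOR NOT 1) IMPLIES 1)) -> 1
  row 25 [11001]: (NOT 0 IMPLIES ((1 XOR NOT 1) IMPLIES 1)) -> 1
  row 26 [11010]: (NOT 1 IMPLIES ((0 XOR NOT 1) IMPLIES 1)) -> 1
  row 27 [11011]: (NOT 1 IMPLIES ((1 XOR NOT 1) IMPLIES 1)) -> 1
  row 28 [11100]: (NOT 0 IMPLIES ((0 XOR NOT 1) IMPLIES 1)) -> 1
  row 29 [11101]: (NOT 0 IMPLIES ((1 XOR NOT 1) IMPLIES 1)) -> 1
  row 30 [11110]: (NOT 1 IMPLIES ((0 XOR NOT 1) IMPLIES 1)) -> 1
  row 31 [11111]: (NOT 1 IMPLIES ((1 XOR NOT 1) IMPLIES 1)) -> 1
Full result column, 4 rows per line (a,b,c fixed per line; d,e runs 00..11 left to right):
  rows 0-3 [a,b,c=000]: 0111  = hex 7
  rows 4-7 [a,b,c=001]: 0111  = hex 7
  rows 8-11 [a,b,c=010]: 0111  = hex 7
  rows 12-15 [a,b,c=011]: 0111  = hex 7
  rows 16-19 [a,b,c=100]: 1111  = hex F
  rows 20-23 [a,b,c=101]: 1111  = hex F
  rows 24-27 [a,b,c=110]: 1111  = hex F
  rows 28-31 [a,b,c=111]: 1111  = hex F
Output column (row 0 .. row 31) = 01110111011101111111111111111111
Output column grouped in 4s = 0111 0111 0111 0111 1111 1111 1111 1111 = 0x7777FFFF
Convert to decimal digit by digit (value = value*16 + digit):
  7 -> 7
  7*16 + 7 = 119
  119*16 + 7 = 1911
  1911*16 + 7 = 30583
  30583*16 + 15 (F) = 489343
  489343*16 + 15 (F) = 7829503
  7829503*16 + 15 (F) = 125272063
  125272063*16 + 15 (F) = 2004353023
Decimal = 2004353023

2004353023


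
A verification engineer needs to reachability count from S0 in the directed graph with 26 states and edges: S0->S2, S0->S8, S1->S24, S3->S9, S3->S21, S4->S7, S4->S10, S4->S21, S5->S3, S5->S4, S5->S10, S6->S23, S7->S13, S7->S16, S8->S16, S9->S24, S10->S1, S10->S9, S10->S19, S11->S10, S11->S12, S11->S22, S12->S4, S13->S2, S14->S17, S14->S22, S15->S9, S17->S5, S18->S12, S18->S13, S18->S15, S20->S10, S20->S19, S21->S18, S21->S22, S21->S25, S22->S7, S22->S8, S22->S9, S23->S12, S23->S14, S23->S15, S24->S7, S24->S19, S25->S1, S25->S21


BFS from S0:
  layer 0: {S0}
  layer 1: {S2, S8}
  layer 2: {S16}
Reachable set: {S0, S2, S8, S16}
Count = 4

4


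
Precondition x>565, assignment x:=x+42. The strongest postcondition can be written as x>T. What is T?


Formula: sp(P, x:=E) = exists old_x. (x = E[old_x/x]) AND P[old_x/x] (old_x is the value of x before the assignment; eliminate old_x by solving x = E[old_x/x] for old_x)
Step 1: Precondition P: x>565, i.e. old_x > 565
Step 2: Assignment gives x = old_x + 42, so old_x = x - 42
Step 3: Substitute into P: x - 42 > 565
Step 4: Simplify: x > 565+42 = 607

607


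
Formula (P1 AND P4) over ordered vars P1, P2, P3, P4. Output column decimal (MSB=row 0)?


Formula: (P1 AND P4) over P1, P2, P3, P4 (16 rows)
Evaluate each row (bits = P1,P2,P3,P4, MSB first):
  row 0 [0000]: (0 AND 0) -> 0
  row 1 [0001]: (0 AND 1) -> 0
  row 2 [0010]: (0 AND 0) -> 0
  row 3 [0011]: (0 AND 1) -> 0
  row 4 [0100]: (0 AND 0) -> 0
  row 5 [0101]: (0 AND 1) -> 0
  row 6 [0110]: (0 AND 0) -> 0
  row 7 [0111]: (0 AND 1) -> 0
  row 8 [1000]: (1 AND 0) -> 0
  row 9 [1001]: (1 AND 1) -> 1
  row 10 [1010]: (1 AND 0) -> 0
  row 11 [1011]: (1 AND 1) -> 1
  row 12 [1100]: (1 AND 0) -> 0
  row 13 [1101]: (1 AND 1) -> 1
  row 14 [1110]: (1 AND 0) -> 0
  row 15 [1111]: (1 AND 1) -> 1
Full result column, 4 rows per line (P1,P2 fixed per line; P3,P4 runs 00..11 left to right):
  rows 0-3 [P1,P2=00]: 0000  = hex 0
  rows 4-7 [P1,P2=01]: 0000  = hex 0
  rows 8-11 [P1,P2=10]: 0101  = hex 5
  rows 12-15 [P1,P2=11]: 0101  = hex 5
Output column (row 0 .. row 15) = 0000000001010101
Output column grouped in 4s = 0000 0000 0101 0101 = 0x0055
Convert to decimal digit by digit (value = value*16 + digit):
  0 -> 0
  0*16 + 0 = 0
  0*16 + 5 = 5
  5*16 + 5 = 85
Decimal = 85

85


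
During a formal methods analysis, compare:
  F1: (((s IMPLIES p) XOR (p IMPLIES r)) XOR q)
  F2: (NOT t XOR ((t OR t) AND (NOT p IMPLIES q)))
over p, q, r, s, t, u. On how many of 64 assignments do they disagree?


F1 = (((s IMPLIES p) XOR (p IMPLIES r)) XOR q)
F2 = (NOT t XOR ((t OR t) AND (NOT p IMPLIES q)))
Evaluate both on each of 64 rows (bits = p,q,r,s,t,u):
  row 0 [000000]: F1=0 F2=1 (differ) -> 1
  row 1 [000001]: F1=0 F2=1 (differ) -> 1
  row 2 [000010]: F1=0 F2=0 -> 0
  row 3 [000011]: F1=0 F2=0 -> 0
  row 4 [000100]: F1=1 F2=1 -> 0
  (every remaining row is evaluated the same way; all 64 results are listed next)
Full result column, 8 rows per line (p,q,r fixed per line; s,t,u runs 000..111 left to right):
  rows 0-7 [p,q,r=000]: 11000011  (ones: 4)
  rows 8-15 [p,q,r=001]: 11000011  (ones: 4)
  rows 16-23 [p,q,r=010]: 00001111  (ones: 4)
  rows 24-31 [p,q,r=011]: 00001111  (ones: 4)
  rows 32-39 [p,q,r=100]: 00000000  (ones: 0)
  rows 40-47 [p,q,r=101]: 11111111  (ones: 8)
  rows 48-55 [p,q,r=110]: 11111111  (ones: 8)
  rows 56-63 [p,q,r=111]: 00000000  (ones: 0)
Disagreements = 4+4+4+4+0+8+8+0 = 32

32


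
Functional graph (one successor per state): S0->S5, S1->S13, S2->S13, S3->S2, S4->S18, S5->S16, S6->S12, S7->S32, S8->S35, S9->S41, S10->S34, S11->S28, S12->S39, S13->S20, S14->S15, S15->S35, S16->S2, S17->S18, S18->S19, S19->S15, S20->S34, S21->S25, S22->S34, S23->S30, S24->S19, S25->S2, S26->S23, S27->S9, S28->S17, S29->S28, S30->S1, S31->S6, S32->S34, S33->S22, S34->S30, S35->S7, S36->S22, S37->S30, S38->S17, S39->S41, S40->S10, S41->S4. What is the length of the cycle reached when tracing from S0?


Trace from S0 until a state repeats:
  S0 -> S5 -> S16 -> S2 -> S13 -> S20 -> S34 -> S30 -> S1 -> S13
S13 first seen at step 4, revisited at step 9.
Cycle length = 9 - 4 = 5

5


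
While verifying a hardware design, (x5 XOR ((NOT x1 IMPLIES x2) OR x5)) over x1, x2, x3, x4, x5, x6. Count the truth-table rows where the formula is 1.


Formula: (x5 XOR ((NOT x1 IMPLIES x2) OR x5)) over 6 vars (64 rows)
Evaluate each row (x1, x2, x3, x4, x5, x6 as bits, MSB first):
  row 0 [000000]: (0 XOR ((NOT 0 IMPLIES 0) OR 0)) -> 0
  row 1 [000001]: (0 XOR ((NOT 0 IMPLIES 0) OR 0)) -> 0
  row 2 [000010]: (1 XOR ((NOT 0 IMPLIES 0) OR 1)) -> 0
  row 3 [000011]: (1 XOR ((NOT 0 IMPLIES 0) OR 1)) -> 0
  row 4 [000100]: (0 XOR ((NOT 0 IMPLIES 0) OR 0)) -> 0
  (every remaining row is evaluated the same way; all 64 results are listed next)
Full result column, 8 rows per line (x1,x2,x3 fixed per line; x4,x5,x6 runs 000..111 left to right):
  rows 0-7 [x1,x2,x3=000]: 00000000  (ones: 0)
  rows 8-15 [x1,x2,x3=001]: 00000000  (ones: 0)
  rows 16-23 [x1,x2,x3=010]: 11001100  (ones: 4)
  rows 24-31 [x1,x2,x3=011]: 11001100  (ones: 4)
  rows 32-39 [x1,x2,x3=100]: 11001100  (ones: 4)
  rows 40-47 [x1,x2,x3=101]: 11001100  (ones: 4)
  rows 48-55 [x1,x2,x3=110]: 11001100  (ones: 4)
  rows 56-63 [x1,x2,x3=111]: 11001100  (ones: 4)
Count of 1-rows = 0+0+4+4+4+4+4+4 = 24

24


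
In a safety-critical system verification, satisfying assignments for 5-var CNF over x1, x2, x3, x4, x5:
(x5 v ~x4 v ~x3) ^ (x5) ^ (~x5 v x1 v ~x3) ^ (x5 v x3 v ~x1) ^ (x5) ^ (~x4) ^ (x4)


CNF with 7 clauses over 5 vars (32 assignments).
An assignment satisfies CNF iff every clause has >=1 true literal.
Check each row (bits = x1,x2,x3,x4,x5; clause T/F shown):
  row 0 [00000]: clauses=TFTTFTF -> 0
  row 1 [00001]: clauses=TTTTTTF -> 0
  row 2 [00010]: clauses=TFTTFFT -> 0
  row 3 [00011]: clauses=TTTTTFT -> 0
  row 4 [00100]: clauses=TFTTFTF -> 0
  row 5 [00101]: clauses=TTFTTTF -> 0
  row 6 [00110]: clauses=FFTTFFT -> 0
  row 7 [00111]: clauses=TTFTTFT -> 0
  row 8 [01000]: clauses=TFTTFTF -> 0
  row 9 [01001]: clauses=TTTTTTF -> 0
  row 10 [01010]: clauses=TFTTFFT -> 0
  row 11 [01011]: clauses=TTTTTFT -> 0
  row 12 [01100]: clauses=TFTTFTF -> 0
  row 13 [01101]: clauses=TTFTTTF -> 0
  row 14 [01110]: clauses=FFTTFFT -> 0
  row 15 [01111]: clauses=TTFTTFT -> 0
  row 16 [10000]: clauses=TFTFFTF -> 0
  row 17 [10001]: clauses=TTTTTTF -> 0
  row 18 [10010]: clauses=TFTFFFT -> 0
  row 19 [10011]: clauses=TTTTTFT -> 0
  row 20 [10100]: clauses=TFTTFTF -> 0
  row 21 [10101]: clauses=TTTTTTF -> 0
  row 22 [10110]: clauses=FFTTFFT -> 0
  row 23 [10111]: clauses=TTTTTFT -> 0
  row 24 [11000]: clauses=TFTFFTF -> 0
  row 25 [11001]: clauses=TTTTTTF -> 0
  row 26 [11010]: clauses=TFTFFFT -> 0
  row 27 [11011]: clauses=TTTTTFT -> 0
  row 28 [11100]: clauses=TFTTFTF -> 0
  row 29 [11101]: clauses=TTTTTTF -> 0
  row 30 [11110]: clauses=FFTTFFT -> 0
  row 31 [11111]: clauses=TTTTTFT -> 0
Full result column, 8 rows per line (x1,x2 fixed per line; x3,x4,x5 runs 000..111 left to right):
  rows 0-7 [x1,x2=00]: 00000000  (ones: 0)
  rows 8-15 [x1,x2=01]: 00000000  (ones: 0)
  rows 16-23 [x1,x2=10]: 00000000  (ones: 0)
  rows 24-31 [x1,x2=11]: 00000000  (ones: 0)
Satisfying assignments = 0+0+0+0 = 0

0


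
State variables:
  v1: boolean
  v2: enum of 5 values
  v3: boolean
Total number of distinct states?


State space = product of domain sizes of all variables.
Domain sizes:
  v1 (boolean): 2
  v2 (enum of 5 values): 5
  v3 (boolean): 2
Product = 2 * 5 * 2 = 20

20


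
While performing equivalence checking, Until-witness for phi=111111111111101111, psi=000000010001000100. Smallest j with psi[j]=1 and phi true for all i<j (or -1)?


(phi U psi) at 0: need smallest j with psi[j]=1 and phi[i]=1 for all i in [0,j).
Scan from step 0:
  step 0: phi=1, psi=0 -> continue
  step 1: phi=1, psi=0 -> continue
  step 2: phi=1, psi=0 -> continue
  step 3: phi=1, psi=0 -> continue
  step 7: psi=1 and phi held for [0,7) -> witness found
Witness step = 7

7


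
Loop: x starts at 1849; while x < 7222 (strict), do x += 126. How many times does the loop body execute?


Step 1: x goes from 1849 toward 7222 by 126; the body runs while x<7222, so iterations = ceil((bound-start)/step)
Step 2: Distance=5373
Step 3: ceil(5373/126)=43

43


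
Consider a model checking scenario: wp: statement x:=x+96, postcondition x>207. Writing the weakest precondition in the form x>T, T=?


Formula: wp(x:=E, P) = P[E/x] (substitute E for x in postcondition)
Step 1: Postcondition: x>207
Step 2: Substitute x+96 for x: x+96>207
Step 3: Solve for x: x > 207-96 = 111

111


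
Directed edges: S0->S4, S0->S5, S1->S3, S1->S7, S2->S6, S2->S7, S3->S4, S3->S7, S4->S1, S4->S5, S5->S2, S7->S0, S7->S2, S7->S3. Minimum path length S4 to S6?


BFS layer-by-layer from S4:
  dist 0: {S4}
  dist 1: {S1, S5}
  dist 2: {S2, S3, S7}
  dist 3: {S0, S6}
  -> S6 reached at distance 3
Shortest path length = 3

3


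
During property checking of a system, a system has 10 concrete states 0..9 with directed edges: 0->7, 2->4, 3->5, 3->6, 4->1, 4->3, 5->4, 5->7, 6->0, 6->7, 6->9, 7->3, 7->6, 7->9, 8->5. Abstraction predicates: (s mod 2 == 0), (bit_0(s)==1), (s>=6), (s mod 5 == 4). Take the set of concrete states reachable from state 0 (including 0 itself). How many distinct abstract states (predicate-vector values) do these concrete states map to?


BFS from 0:
Concrete reachable: {0, 1, 3, 4, 5, 6, 7, 9}
Abstract via predicates (s mod 2 == 0), (bit_0(s)==1), (s>=6), (s mod 5 == 4):
  (0,1,0,0) <- {1, 3, 5}
  (0,1,1,0) <- {7}
  (0,1,1,1) <- {9}
  (1,0,0,0) <- {0}
  (1,0,0,1) <- {4}
  (1,0,1,0) <- {6}
Distinct abstract states = 6

6


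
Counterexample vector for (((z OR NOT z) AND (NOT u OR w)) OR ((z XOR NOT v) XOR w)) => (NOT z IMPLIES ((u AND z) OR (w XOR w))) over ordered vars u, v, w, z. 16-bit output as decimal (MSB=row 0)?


F1 = (((z OR NOT z) AND (NOT u OR w)) OR ((z XOR NOT v) XOR w))
F2 = (NOT z IMPLIES ((u AND z) OR (w XOR w)))
Counterexample to F1=>F2 is where F1=1 and F2=0.
Evaluate each row (bits = u,v,w,z, MSB first):
  row 0 [0000]: F1=1 F2=0 -> F1&~F2 -> 1
  row 1 [0001]: F1=1 F2=1 -> F1&~F2 -> 0
  row 2 [0010]: F1=1 F2=0 -> F1&~F2 -> 1
  row 3 [0011]: F1=1 F2=1 -> F1&~F2 -> 0
  row 4 [0100]: F1=1 F2=0 -> F1&~F2 -> 1
  row 5 [0101]: F1=1 F2=1 -> F1&~F2 -> 0
  row 6 [0110]: F1=1 F2=0 -> F1&~F2 -> 1
  row 7 [0111]: F1=1 F2=1 -> F1&~F2 -> 0
  row 8 [1000]: F1=1 F2=0 -> F1&~F2 -> 1
  row 9 [1001]: F1=0 F2=1 -> F1&~F2 -> 0
  row 10 [1010]: F1=1 F2=0 -> F1&~F2 -> 1
  row 11 [1011]: F1=1 F2=1 -> F1&~F2 -> 0
  row 12 [1100]: F1=0 F2=0 -> F1&~F2 -> 0
  row 13 [1101]: F1=1 F2=1 -> F1&~F2 -> 0
  row 14 [1110]: F1=1 F2=0 -> F1&~F2 -> 1
  row 15 [1111]: F1=1 F2=1 -> F1&~F2 -> 0
Full result column, 4 rows per line (u,v fixed per line; w,z runs 00..11 left to right):
  rows 0-3 [u,v=00]: 1010  = hex A
  rows 4-7 [u,v=01]: 1010  = hex A
  rows 8-11 [u,v=10]: 1010  = hex A
  rows 12-15 [u,v=11]: 0010  = hex 2
Counterexample vector (row 0 .. row 15) = 1010101010100010
Output column grouped in 4s = 1010 1010 1010 0010 = 0xAAA2
Convert to decimal digit by digit (value = value*16 + digit):
  A -> 10
  10*16 + 10 (A) = 170
  170*16 + 10 (A) = 2730
  2730*16 + 2 = 43682
Decimal = 43682

43682


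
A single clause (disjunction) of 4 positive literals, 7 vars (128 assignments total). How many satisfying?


Step 1: Total=2^7=128
Step 2: Unsat when all 4 false: 2^3=8
Step 3: Sat=128-8=120

120


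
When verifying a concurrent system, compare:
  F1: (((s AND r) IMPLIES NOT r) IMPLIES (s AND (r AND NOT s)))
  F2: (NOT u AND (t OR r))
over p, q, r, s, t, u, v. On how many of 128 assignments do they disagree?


F1 = (((s AND r) IMPLIES NOT r) IMPLIES (s AND (r AND NOT s)))
F2 = (NOT u AND (t OR r))
Evaluate both on each of 128 rows (bits = p,q,r,s,t,u,v):
  row 0 [0000000]: F1=0 F2=0 -> 0
  row 1 [0000001]: F1=0 F2=0 -> 0
  row 2 [0000010]: F1=0 F2=0 -> 0
  row 3 [0000011]: F1=0 F2=0 -> 0
  row 4 [0000100]: F1=0 F2=1 (differ) -> 1
  (every remaining row is evaluated the same way; all 128 results are listed next)
Full result column, 8 rows per line (p,q,r,s fixed per line; t,u,v runs 000..111 left to right):
  rows 0-7 [p,q,r,s=0000]: 00001100  (ones: 2)
  rows 8-15 [p,q,r,s=0001]: 00001100  (ones: 2)
  rows 16-23 [p,q,r,s=0010]: 11001100  (ones: 4)
  rows 24-31 [p,q,r,s=0011]: 00110011  (ones: 4)
  rows 32-39 [p,q,r,s=0100]: 00001100  (ones: 2)
  rows 40-47 [p,q,r,s=0101]: 00001100  (ones: 2)
  rows 48-55 [p,q,r,s=0110]: 11001100  (ones: 4)
  rows 56-63 [p,q,r,s=0111]: 00110011  (ones: 4)
  rows 64-71 [p,q,r,s=1000]: 00001100  (ones: 2)
  rows 72-79 [p,q,r,s=1001]: 00001100  (ones: 2)
  rows 80-87 [p,q,r,s=1010]: 11001100  (ones: 4)
  rows 88-95 [p,q,r,s=1011]: 00110011  (ones: 4)
  rows 96-103 [p,q,r,s=1100]: 00001100  (ones: 2)
  rows 104-111 [p,q,r,s=1101]: 00001100  (ones: 2)
  rows 112-119 [p,q,r,s=1110]: 11001100  (ones: 4)
  rows 120-127 [p,q,r,s=1111]: 00110011  (ones: 4)
Disagreements = 2+2+4+4+2+2+4+4+2+2+4+4+2+2+4+4 = 48

48


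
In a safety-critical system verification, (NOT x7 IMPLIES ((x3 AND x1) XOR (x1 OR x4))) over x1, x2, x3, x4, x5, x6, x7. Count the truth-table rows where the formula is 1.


Formula: (NOT x7 IMPLIES ((x3 AND x1) XOR (x1 OR x4))) over 7 vars (128 rows)
Evaluate each row (x1, x2, x3, x4, x5, x6, x7 as bits, MSB first):
  row 0 [0000000]: (NOT 0 IMPLIES ((0 AND 0) XOR (0 OR 0))) -> 0
  row 1 [0000001]: (NOT 1 IMPLIES ((0 AND 0) XOR (0 OR 0))) -> 1
  row 2 [0000010]: (NOT 0 IMPLIES ((0 AND 0) XOR (0 OR 0))) -> 0
  row 3 [0000011]: (NOT 1 IMPLIES ((0 AND 0) XOR (0 OR 0))) -> 1
  row 4 [0000100]: (NOT 0 IMPLIES ((0 AND 0) XOR (0 OR 0))) -> 0
  (every remaining row is evaluated the same way; all 128 results are listed next)
Full result column, 8 rows per line (x1,x2,x3,x4 fixed per line; x5,x6,x7 runs 000..111 left to right):
  rows 0-7 [x1,x2,x3,x4=0000]: 01010101  (ones: 4)
  rows 8-15 [x1,x2,x3,x4=0001]: 11111111  (ones: 8)
  rows 16-23 [x1,x2,x3,x4=0010]: 01010101  (ones: 4)
  rows 24-31 [x1,x2,x3,x4=0011]: 11111111  (ones: 8)
  rows 32-39 [x1,x2,x3,x4=0100]: 01010101  (ones: 4)
  rows 40-47 [x1,x2,x3,x4=0101]: 11111111  (ones: 8)
  rows 48-55 [x1,x2,x3,x4=0110]: 01010101  (ones: 4)
  rows 56-63 [x1,x2,x3,x4=0111]: 11111111  (ones: 8)
  rows 64-71 [x1,x2,x3,x4=1000]: 11111111  (ones: 8)
  rows 72-79 [x1,x2,x3,x4=1001]: 11111111  (ones: 8)
  rows 80-87 [x1,x2,x3,x4=1010]: 01010101  (ones: 4)
  rows 88-95 [x1,x2,x3,x4=1011]: 01010101  (ones: 4)
  rows 96-103 [x1,x2,x3,x4=1100]: 11111111  (ones: 8)
  rows 104-111 [x1,x2,x3,x4=1101]: 11111111  (ones: 8)
  rows 112-119 [x1,x2,x3,x4=1110]: 01010101  (ones: 4)
  rows 120-127 [x1,x2,x3,x4=1111]: 01010101  (ones: 4)
Count of 1-rows = 4+8+4+8+4+8+4+8+8+8+4+4+8+8+4+4 = 96

96


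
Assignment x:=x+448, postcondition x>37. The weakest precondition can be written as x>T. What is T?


Formula: wp(x:=E, P) = P[E/x] (substitute E for x in postcondition)
Step 1: Postcondition: x>37
Step 2: Substitute x+448 for x: x+448>37
Step 3: Solve for x: x > 37-448 = -411

-411


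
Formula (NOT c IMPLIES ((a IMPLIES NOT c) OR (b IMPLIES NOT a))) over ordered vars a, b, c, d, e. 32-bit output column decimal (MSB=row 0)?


Formula: (NOT c IMPLIES ((a IMPLIES NOT c) OR (b IMPLIES NOT a))) over a, b, c, d, e (32 rows)
Evaluate each row (bits = a,b,c,d,e, MSB first):
  row 0 [00000]: (NOT 0 IMPLIES ((0 IMPLIES NOT 0) OR (0 IMPLIES NOT 0))) -> 1
  row 1 [00001]: (NOT 0 IMPLIES ((0 IMPLIES NOT 0) OR (0 IMPLIES NOT 0))) -> 1
  row 2 [00010]: (NOT 0 IMPLIES ((0 IMPLIES NOT 0) OR (0 IMPLIES NOT 0))) -> 1
  row 3 [00011]: (NOT 0 IMPLIES ((0 IMPLIES NOT 0) OR (0 IMPLIES NOT 0))) -> 1
  row 4 [00100]: (NOT 1 IMPLIES ((0 IMPLIES NOT 1) OR (0 IMPLIES NOT 0))) -> 1
  row 5 [00101]: (NOT 1 IMPLIES ((0 IMPLIES NOT 1) OR (0 IMPLIES NOT 0))) -> 1
  row 6 [00110]: (NOT 1 IMPLIES ((0 IMPLIES NOT 1) OR (0 IMPLIES NOT 0))) -> 1
  row 7 [00111]: (NOT 1 IMPLIES ((0 IMPLIES NOT 1) OR (0 IMPLIES NOT 0))) -> 1
  row 8 [01000]: (NOT 0 IMPLIES ((0 IMPLIES NOT 0) OR (1 IMPLIES NOT 0))) -> 1
  row 9 [01001]: (NOT 0 IMPLIES ((0 IMPLIES NOT 0) OR (1 IMPLIES NOT 0))) -> 1
  row 10 [01010]: (NOT 0 IMPLIES ((0 IMPLIES NOT 0) OR (1 IMPLIES NOT 0))) -> 1
  row 11 [01011]: (NOT 0 IMPLIES ((0 IMPLIES NOT 0) OR (1 IMPLIES NOT 0))) -> 1
  row 12 [01100]: (NOT 1 IMPLIES ((0 IMPLIES NOT 1) OR (1 IMPLIES NOT 0))) -> 1
  row 13 [01101]: (NOT 1 IMPLIES ((0 IMPLIES NOT 1) OR (1 IMPLIES NOT 0))) -> 1
  row 14 [01110]: (NOT 1 IMPLIES ((0 IMPLIES NOT 1) OR (1 IMPLIES NOT 0))) -> 1
  row 15 [01111]: (NOT 1 IMPLIES ((0 IMPLIES NOT 1) OR (1 IMPLIES NOT 0))) -> 1
  row 16 [10000]: (NOT 0 IMPLIES ((1 IMPLIES NOT 0) OR (0 IMPLIES NOT 1))) -> 1
  row 17 [10001]: (NOT 0 IMPLIES ((1 IMPLIES NOT 0) OR (0 IMPLIES NOT 1))) -> 1
  row 18 [10010]: (NOT 0 IMPLIES ((1 IMPLIES NOT 0) OR (0 IMPLIES NOT 1))) -> 1
  row 19 [10011]: (NOT 0 IMPLIES ((1 IMPLIES NOT 0) OR (0 IMPLIES NOT 1))) -> 1
  row 20 [10100]: (NOT 1 IMPLIES ((1 IMPLIES NOT 1) OR (0 IMPLIES NOT 1))) -> 1
  row 21 [10101]: (NOT 1 IMPLIES ((1 IMPLIES NOT 1) OR (0 IMPLIES NOT 1))) -> 1
  row 22 [10110]: (NOT 1 IMPLIES ((1 IMPLIES NOT 1) OR (0 IMPLIES NOT 1))) -> 1
  row 23 [10111]: (NOT 1 IMPLIES ((1 IMPLIES NOT 1) OR (0 IMPLIES NOT 1))) -> 1
  row 24 [11000]: (NOT 0 IMPLIES ((1 IMPLIES NOT 0) OR (1 IMPLIES NOT 1))) -> 1
  row 25 [11001]: (NOT 0 IMPLIES ((1 IMPLIES NOT 0) OR (1 IMPLIES NOT 1))) -> 1
  row 26 [11010]: (NOT 0 IMPLIES ((1 IMPLIES NOT 0) OR (1 IMPLIES NOT 1))) -> 1
  row 27 [11011]: (NOT 0 IMPLIES ((1 IMPLIES NOT 0) OR (1 IMPLIES NOT 1))) -> 1
  row 28 [11100]: (NOT 1 IMPLIES ((1 IMPLIES NOT 1) OR (1 IMPLIES NOT 1))) -> 1
  row 29 [11101]: (NOT 1 IMPLIES ((1 IMPLIES NOT 1) OR (1 IMPLIES NOT 1))) -> 1
  row 30 [11110]: (NOT 1 IMPLIES ((1 IMPLIES NOT 1) OR (1 IMPLIES NOT 1))) -> 1
  row 31 [11111]: (NOT 1 IMPLIES ((1 IMPLIES NOT 1) OR (1 IMPLIES NOT 1))) -> 1
Full result column, 4 rows per line (a,b,c fixed per line; d,e runs 00..11 left to right):
  rows 0-3 [a,b,c=000]: 1111  = hex F
  rows 4-7 [a,b,c=001]: 1111  = hex F
  rows 8-11 [a,b,c=010]: 1111  = hex F
  rows 12-15 [a,b,c=011]: 1111  = hex F
  rows 16-19 [a,b,c=100]: 1111  = hex F
  rows 20-23 [a,b,c=101]: 1111  = hex F
  rows 24-27 [a,b,c=110]: 1111  = hex F
  rows 28-31 [a,b,c=111]: 1111  = hex F
Output column (row 0 .. row 31) = 11111111111111111111111111111111
Output column grouped in 4s = 1111 1111 1111 1111 1111 1111 1111 1111 = 0xFFFFFFFF
Convert to decimal digit by digit (value = value*16 + digit):
  F -> 15
  15*16 + 15 (F) = 255
  255*16 + 15 (F) = 4095
  4095*16 + 15 (F) = 65535
  65535*16 + 15 (F) = 1048575
  1048575*16 + 15 (F) = 16777215
  16777215*16 + 15 (F) = 268435455
  268435455*16 + 15 (F) = 4294967295
Decimal = 4294967295

4294967295
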